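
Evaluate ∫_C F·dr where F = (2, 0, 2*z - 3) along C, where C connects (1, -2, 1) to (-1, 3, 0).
-2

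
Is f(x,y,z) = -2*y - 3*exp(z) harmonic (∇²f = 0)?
No, ∇²f = -3*exp(z)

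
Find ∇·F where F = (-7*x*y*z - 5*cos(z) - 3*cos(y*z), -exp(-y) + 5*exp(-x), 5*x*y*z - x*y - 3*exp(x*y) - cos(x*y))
5*x*y - 7*y*z + exp(-y)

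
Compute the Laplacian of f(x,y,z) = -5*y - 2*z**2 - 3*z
-4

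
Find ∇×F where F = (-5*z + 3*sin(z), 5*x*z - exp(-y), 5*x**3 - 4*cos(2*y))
(-5*x + 8*sin(2*y), -15*x**2 + 3*cos(z) - 5, 5*z)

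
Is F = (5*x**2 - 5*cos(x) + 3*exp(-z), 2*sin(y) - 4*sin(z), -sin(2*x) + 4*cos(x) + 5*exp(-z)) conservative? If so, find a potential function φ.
No, ∇×F = (4*cos(z), 4*sin(x) + 2*cos(2*x) - 3*exp(-z), 0) ≠ 0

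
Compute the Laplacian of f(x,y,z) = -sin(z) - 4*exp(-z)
sin(z) - 4*exp(-z)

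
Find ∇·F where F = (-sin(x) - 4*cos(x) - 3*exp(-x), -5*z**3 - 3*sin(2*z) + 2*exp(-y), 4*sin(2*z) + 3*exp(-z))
4*sin(x) - cos(x) + 8*cos(2*z) - 3*exp(-z) - 2*exp(-y) + 3*exp(-x)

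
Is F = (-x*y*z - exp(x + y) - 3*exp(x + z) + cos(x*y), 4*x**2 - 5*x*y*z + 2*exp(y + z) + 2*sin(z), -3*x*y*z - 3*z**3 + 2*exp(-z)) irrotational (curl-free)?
No, ∇×F = (5*x*y - 3*x*z - 2*exp(y + z) - 2*cos(z), -x*y + 3*y*z - 3*exp(x + z), x*z + x*sin(x*y) + 8*x - 5*y*z + exp(x + y))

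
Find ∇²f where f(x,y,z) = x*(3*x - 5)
6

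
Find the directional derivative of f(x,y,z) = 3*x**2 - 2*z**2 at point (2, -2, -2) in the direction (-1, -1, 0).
-6*sqrt(2)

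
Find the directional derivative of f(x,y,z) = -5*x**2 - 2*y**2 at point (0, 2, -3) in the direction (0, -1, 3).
4*sqrt(10)/5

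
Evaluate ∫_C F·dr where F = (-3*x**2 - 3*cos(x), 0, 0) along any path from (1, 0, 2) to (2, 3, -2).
-7 - 3*sin(2) + 3*sin(1)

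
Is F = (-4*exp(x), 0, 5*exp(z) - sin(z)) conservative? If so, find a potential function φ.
Yes, F is conservative. φ = -4*exp(x) + 5*exp(z) + cos(z)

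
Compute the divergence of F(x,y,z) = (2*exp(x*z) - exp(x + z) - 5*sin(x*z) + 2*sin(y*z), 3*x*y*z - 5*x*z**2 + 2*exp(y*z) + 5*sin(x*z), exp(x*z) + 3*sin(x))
3*x*z + x*exp(x*z) + 2*z*exp(x*z) + 2*z*exp(y*z) - 5*z*cos(x*z) - exp(x + z)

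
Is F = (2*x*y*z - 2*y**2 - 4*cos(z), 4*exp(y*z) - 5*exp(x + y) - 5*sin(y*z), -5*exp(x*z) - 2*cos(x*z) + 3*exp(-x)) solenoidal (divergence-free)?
No, ∇·F = -5*x*exp(x*z) + 2*x*sin(x*z) + 2*y*z + 4*z*exp(y*z) - 5*z*cos(y*z) - 5*exp(x + y)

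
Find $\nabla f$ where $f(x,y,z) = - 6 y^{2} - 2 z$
(0, -12*y, -2)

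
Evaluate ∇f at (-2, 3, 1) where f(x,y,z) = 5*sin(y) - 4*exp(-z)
(0, 5*cos(3), 4*exp(-1))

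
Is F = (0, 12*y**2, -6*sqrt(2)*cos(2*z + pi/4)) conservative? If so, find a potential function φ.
Yes, F is conservative. φ = 4*y**3 - 3*sqrt(2)*sin(2*z + pi/4)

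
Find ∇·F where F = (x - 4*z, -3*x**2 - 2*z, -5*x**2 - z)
0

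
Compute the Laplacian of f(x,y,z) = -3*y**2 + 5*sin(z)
-5*sin(z) - 6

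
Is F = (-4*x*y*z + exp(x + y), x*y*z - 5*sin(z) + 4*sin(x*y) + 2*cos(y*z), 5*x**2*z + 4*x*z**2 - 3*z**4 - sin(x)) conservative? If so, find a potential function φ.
No, ∇×F = (-x*y + 2*y*sin(y*z) + 5*cos(z), -4*x*y - 10*x*z - 4*z**2 + cos(x), 4*x*z + y*z + 4*y*cos(x*y) - exp(x + y)) ≠ 0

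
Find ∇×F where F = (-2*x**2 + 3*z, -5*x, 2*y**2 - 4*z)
(4*y, 3, -5)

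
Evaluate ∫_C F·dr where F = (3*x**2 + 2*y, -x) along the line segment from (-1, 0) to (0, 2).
4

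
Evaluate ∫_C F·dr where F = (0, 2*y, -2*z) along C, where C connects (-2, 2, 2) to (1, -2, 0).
4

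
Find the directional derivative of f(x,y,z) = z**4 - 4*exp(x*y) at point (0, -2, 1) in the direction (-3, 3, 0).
-4*sqrt(2)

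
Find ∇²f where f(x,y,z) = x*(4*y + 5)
0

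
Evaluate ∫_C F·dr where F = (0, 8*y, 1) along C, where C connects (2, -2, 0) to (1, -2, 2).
2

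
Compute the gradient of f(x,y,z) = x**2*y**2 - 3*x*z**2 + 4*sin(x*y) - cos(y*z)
(2*x*y**2 + 4*y*cos(x*y) - 3*z**2, 2*x**2*y + 4*x*cos(x*y) + z*sin(y*z), -6*x*z + y*sin(y*z))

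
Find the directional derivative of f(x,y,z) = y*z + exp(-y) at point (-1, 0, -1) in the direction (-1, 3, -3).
-6*sqrt(19)/19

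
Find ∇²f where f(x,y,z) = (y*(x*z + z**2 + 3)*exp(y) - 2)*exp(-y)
2*y - 2*exp(-y)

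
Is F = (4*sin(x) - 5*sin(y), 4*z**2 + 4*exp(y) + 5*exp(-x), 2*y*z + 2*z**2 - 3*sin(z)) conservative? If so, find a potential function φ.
No, ∇×F = (-6*z, 0, 5*cos(y) - 5*exp(-x)) ≠ 0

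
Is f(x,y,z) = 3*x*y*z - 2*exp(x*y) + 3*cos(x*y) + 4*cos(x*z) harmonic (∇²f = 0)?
No, ∇²f = -2*x**2*exp(x*y) - 3*x**2*cos(x*y) - 4*x**2*cos(x*z) - 2*y**2*exp(x*y) - 3*y**2*cos(x*y) - 4*z**2*cos(x*z)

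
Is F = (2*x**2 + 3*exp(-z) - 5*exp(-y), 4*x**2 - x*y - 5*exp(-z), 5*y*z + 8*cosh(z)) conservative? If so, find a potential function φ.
No, ∇×F = (5*z - 5*exp(-z), -3*exp(-z), 8*x - y - 5*exp(-y)) ≠ 0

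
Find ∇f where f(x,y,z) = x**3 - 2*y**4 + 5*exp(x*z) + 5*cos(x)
(3*x**2 + 5*z*exp(x*z) - 5*sin(x), -8*y**3, 5*x*exp(x*z))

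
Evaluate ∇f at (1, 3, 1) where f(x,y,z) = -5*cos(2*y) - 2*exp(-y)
(0, 10*sin(6) + 2*exp(-3), 0)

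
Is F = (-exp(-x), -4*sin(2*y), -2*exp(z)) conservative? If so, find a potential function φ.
Yes, F is conservative. φ = -2*exp(z) + 2*cos(2*y) + exp(-x)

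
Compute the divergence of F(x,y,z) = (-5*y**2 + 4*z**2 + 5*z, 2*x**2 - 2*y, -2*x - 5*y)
-2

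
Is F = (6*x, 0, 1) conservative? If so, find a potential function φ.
Yes, F is conservative. φ = 3*x**2 + z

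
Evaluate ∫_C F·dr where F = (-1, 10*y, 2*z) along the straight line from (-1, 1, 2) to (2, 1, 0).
-7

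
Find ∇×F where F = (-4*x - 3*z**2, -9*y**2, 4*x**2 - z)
(0, -8*x - 6*z, 0)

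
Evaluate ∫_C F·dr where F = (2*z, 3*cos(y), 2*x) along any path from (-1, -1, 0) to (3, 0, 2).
3*sin(1) + 12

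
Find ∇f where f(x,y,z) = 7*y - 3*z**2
(0, 7, -6*z)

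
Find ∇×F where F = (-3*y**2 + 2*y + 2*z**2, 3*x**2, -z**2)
(0, 4*z, 6*x + 6*y - 2)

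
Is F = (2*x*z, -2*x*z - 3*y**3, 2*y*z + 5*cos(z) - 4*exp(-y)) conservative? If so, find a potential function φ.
No, ∇×F = (2*x + 2*z + 4*exp(-y), 2*x, -2*z) ≠ 0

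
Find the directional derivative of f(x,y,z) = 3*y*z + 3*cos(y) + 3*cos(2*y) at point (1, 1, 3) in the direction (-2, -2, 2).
sqrt(3)*(-2 + sin(1) + 2*sin(2))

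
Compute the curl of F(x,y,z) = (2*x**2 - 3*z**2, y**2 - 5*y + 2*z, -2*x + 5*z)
(-2, 2 - 6*z, 0)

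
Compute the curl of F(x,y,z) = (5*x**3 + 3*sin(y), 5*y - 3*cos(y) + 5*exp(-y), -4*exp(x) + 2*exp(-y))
(-2*exp(-y), 4*exp(x), -3*cos(y))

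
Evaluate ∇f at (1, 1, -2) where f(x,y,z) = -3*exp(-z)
(0, 0, 3*exp(2))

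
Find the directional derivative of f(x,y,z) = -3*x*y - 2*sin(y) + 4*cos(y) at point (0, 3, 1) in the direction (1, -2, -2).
-3 + 4*cos(3)/3 + 8*sin(3)/3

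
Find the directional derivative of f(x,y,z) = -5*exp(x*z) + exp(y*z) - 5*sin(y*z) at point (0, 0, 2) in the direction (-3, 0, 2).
30*sqrt(13)/13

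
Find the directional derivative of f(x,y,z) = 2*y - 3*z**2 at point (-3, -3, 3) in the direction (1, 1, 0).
sqrt(2)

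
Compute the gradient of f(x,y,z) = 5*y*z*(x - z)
(5*y*z, 5*z*(x - z), 5*y*(x - 2*z))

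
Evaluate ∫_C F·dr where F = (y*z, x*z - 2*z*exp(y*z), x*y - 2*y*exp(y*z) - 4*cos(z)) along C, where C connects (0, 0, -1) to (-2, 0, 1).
-8*sin(1)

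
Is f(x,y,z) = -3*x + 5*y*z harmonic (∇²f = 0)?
Yes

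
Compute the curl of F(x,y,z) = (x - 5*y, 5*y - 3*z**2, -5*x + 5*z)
(6*z, 5, 5)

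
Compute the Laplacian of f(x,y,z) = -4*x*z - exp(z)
-exp(z)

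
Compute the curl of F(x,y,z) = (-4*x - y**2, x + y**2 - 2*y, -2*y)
(-2, 0, 2*y + 1)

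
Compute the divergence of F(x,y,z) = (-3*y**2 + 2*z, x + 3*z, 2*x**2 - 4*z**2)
-8*z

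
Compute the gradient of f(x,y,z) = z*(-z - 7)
(0, 0, -2*z - 7)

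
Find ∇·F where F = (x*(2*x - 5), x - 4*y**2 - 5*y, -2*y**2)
4*x - 8*y - 10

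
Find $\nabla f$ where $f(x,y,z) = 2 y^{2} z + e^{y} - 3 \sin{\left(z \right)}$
(0, 4*y*z + exp(y), 2*y**2 - 3*cos(z))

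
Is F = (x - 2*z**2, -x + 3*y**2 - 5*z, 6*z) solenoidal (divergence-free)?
No, ∇·F = 6*y + 7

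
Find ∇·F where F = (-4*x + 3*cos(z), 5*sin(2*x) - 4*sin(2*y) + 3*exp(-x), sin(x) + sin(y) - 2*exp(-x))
-8*cos(2*y) - 4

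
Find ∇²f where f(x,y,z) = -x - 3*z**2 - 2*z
-6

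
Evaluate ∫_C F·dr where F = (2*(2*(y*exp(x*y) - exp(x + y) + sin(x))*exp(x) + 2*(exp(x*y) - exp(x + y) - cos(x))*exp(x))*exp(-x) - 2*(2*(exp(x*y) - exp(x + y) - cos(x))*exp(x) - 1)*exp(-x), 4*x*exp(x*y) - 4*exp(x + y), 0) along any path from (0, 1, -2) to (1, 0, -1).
-4*cos(1) - 2*exp(-1) + 6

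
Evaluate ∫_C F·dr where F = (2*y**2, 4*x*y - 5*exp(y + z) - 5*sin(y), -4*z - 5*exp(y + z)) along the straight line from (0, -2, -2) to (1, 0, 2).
-5*exp(2) + 5*exp(-4) - 5*cos(2) + 5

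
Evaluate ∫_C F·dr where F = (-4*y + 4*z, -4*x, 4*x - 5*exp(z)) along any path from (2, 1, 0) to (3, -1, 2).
49 - 5*exp(2)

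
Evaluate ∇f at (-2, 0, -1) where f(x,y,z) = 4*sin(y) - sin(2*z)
(0, 4, -2*cos(2))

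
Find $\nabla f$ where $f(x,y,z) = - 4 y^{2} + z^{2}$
(0, -8*y, 2*z)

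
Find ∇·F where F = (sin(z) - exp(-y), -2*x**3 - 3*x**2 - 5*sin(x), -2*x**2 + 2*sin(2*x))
0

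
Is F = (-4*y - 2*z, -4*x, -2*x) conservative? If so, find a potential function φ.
Yes, F is conservative. φ = 2*x*(-2*y - z)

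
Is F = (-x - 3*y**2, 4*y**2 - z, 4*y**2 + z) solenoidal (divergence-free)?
No, ∇·F = 8*y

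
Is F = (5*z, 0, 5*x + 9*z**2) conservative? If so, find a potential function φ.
Yes, F is conservative. φ = z*(5*x + 3*z**2)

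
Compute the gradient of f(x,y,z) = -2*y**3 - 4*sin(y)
(0, -6*y**2 - 4*cos(y), 0)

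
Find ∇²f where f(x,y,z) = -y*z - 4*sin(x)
4*sin(x)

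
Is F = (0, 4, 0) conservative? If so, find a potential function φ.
Yes, F is conservative. φ = 4*y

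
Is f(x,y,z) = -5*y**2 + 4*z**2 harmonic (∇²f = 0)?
No, ∇²f = -2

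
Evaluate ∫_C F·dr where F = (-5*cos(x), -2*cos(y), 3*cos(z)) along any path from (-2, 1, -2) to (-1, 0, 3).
-2*sin(2) + 3*sin(3) + 7*sin(1)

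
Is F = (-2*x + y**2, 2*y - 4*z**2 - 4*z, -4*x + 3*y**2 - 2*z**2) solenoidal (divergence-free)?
No, ∇·F = -4*z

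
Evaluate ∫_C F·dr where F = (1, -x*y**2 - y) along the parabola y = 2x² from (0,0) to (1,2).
-23/7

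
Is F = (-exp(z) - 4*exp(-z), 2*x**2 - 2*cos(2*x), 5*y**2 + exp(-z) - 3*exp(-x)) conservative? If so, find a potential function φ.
No, ∇×F = (10*y, -exp(z) + 4*exp(-z) - 3*exp(-x), 4*x + 4*sin(2*x)) ≠ 0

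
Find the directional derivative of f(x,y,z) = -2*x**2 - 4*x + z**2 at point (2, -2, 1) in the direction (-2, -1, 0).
24*sqrt(5)/5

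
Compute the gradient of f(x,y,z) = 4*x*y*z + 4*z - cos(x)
(4*y*z + sin(x), 4*x*z, 4*x*y + 4)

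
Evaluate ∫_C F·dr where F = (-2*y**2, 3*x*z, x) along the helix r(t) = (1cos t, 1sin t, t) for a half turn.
8/3 + 3*pi**2/4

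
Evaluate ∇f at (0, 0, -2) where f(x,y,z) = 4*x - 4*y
(4, -4, 0)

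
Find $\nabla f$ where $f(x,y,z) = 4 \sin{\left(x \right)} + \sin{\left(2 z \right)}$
(4*cos(x), 0, 2*cos(2*z))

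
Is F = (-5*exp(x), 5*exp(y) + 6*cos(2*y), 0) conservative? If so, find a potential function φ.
Yes, F is conservative. φ = -5*exp(x) + 5*exp(y) + 3*sin(2*y)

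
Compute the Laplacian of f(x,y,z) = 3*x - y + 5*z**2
10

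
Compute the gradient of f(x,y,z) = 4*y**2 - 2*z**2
(0, 8*y, -4*z)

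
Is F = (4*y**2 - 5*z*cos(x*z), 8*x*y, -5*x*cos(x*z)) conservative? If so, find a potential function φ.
Yes, F is conservative. φ = 4*x*y**2 - 5*sin(x*z)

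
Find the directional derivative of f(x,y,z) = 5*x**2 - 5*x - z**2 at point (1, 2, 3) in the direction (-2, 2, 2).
-11*sqrt(3)/3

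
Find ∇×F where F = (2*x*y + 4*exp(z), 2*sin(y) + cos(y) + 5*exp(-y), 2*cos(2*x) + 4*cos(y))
(-4*sin(y), 4*exp(z) + 4*sin(2*x), -2*x)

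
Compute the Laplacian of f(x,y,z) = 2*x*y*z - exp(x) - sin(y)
-exp(x) + sin(y)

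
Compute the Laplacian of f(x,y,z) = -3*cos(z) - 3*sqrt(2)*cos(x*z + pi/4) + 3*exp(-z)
3*sqrt(2)*x**2*cos(x*z + pi/4) + 3*sqrt(2)*z**2*cos(x*z + pi/4) + 3*cos(z) + 3*exp(-z)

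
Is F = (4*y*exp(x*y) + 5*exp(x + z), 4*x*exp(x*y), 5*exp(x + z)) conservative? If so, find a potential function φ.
Yes, F is conservative. φ = 4*exp(x*y) + 5*exp(x + z)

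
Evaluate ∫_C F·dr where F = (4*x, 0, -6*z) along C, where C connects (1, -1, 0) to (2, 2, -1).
3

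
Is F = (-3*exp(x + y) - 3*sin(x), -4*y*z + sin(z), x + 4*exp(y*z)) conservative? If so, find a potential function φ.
No, ∇×F = (4*y + 4*z*exp(y*z) - cos(z), -1, 3*exp(x + y)) ≠ 0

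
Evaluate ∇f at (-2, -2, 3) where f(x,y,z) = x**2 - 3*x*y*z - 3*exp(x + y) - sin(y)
(14 - 3*exp(-4), -3*exp(-4) - cos(2) + 18, -12)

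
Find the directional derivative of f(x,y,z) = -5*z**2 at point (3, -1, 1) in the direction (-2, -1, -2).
20/3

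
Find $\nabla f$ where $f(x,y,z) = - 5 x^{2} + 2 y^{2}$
(-10*x, 4*y, 0)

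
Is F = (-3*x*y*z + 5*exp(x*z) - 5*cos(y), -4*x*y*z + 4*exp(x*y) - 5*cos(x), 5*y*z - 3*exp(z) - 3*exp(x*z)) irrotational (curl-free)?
No, ∇×F = (4*x*y + 5*z, -3*x*y + 5*x*exp(x*z) + 3*z*exp(x*z), 3*x*z - 4*y*z + 4*y*exp(x*y) + 5*sin(x) - 5*sin(y))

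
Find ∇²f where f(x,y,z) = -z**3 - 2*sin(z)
-6*z + 2*sin(z)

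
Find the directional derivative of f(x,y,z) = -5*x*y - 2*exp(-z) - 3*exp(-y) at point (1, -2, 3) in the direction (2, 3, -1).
sqrt(14)*(-2 + (5 + 9*exp(2))*exp(3))*exp(-3)/14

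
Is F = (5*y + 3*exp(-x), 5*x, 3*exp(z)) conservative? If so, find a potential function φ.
Yes, F is conservative. φ = 5*x*y + 3*exp(z) - 3*exp(-x)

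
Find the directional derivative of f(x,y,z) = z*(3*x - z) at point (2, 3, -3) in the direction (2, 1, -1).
-5*sqrt(6)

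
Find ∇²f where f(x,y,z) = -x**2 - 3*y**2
-8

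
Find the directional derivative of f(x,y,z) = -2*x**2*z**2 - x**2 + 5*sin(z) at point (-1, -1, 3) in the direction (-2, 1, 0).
-76*sqrt(5)/5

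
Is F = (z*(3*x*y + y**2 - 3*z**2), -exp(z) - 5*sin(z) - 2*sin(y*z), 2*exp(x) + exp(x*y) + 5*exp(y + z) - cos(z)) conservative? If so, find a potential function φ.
No, ∇×F = (x*exp(x*y) + 2*y*cos(y*z) + exp(z) + 5*exp(y + z) + 5*cos(z), 3*x*y + y**2 - y*exp(x*y) - 9*z**2 - 2*exp(x), -z*(3*x + 2*y)) ≠ 0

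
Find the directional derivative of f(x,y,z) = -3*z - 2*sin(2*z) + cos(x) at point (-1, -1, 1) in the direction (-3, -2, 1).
-sqrt(14)*(4*cos(2) + 3*sin(1) + 3)/14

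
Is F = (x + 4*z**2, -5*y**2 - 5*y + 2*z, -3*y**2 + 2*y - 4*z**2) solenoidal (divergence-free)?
No, ∇·F = -10*y - 8*z - 4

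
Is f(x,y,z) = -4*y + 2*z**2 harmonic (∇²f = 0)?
No, ∇²f = 4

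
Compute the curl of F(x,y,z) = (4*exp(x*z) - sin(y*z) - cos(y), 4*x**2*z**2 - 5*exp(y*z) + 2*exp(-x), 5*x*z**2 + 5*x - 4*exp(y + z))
(-8*x**2*z + 5*y*exp(y*z) - 4*exp(y + z), 4*x*exp(x*z) - y*cos(y*z) - 5*z**2 - 5, 8*x*z**2 + z*cos(y*z) - sin(y) - 2*exp(-x))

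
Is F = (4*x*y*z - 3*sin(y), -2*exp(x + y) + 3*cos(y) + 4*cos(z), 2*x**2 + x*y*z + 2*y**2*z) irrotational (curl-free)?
No, ∇×F = (x*z + 4*y*z + 4*sin(z), 4*x*y - 4*x - y*z, -4*x*z - 2*exp(x + y) + 3*cos(y))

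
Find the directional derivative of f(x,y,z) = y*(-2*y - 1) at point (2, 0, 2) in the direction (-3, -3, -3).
sqrt(3)/3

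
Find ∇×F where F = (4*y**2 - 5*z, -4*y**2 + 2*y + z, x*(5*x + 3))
(-1, -10*x - 8, -8*y)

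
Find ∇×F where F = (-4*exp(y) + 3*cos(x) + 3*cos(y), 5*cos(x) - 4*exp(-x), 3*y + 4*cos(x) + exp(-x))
(3, 4*sin(x) + exp(-x), 4*exp(y) - 5*sin(x) + 3*sin(y) + 4*exp(-x))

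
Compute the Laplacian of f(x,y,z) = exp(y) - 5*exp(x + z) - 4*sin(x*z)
4*x**2*sin(x*z) + 4*z**2*sin(x*z) + exp(y) - 10*exp(x + z)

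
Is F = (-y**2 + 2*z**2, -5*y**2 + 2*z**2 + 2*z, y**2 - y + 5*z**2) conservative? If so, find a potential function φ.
No, ∇×F = (2*y - 4*z - 3, 4*z, 2*y) ≠ 0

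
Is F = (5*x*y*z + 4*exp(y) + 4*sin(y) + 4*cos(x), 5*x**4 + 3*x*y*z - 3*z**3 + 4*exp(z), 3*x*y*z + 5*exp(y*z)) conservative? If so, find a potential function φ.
No, ∇×F = (-3*x*y + 3*x*z + 9*z**2 + 5*z*exp(y*z) - 4*exp(z), y*(5*x - 3*z), 20*x**3 - 5*x*z + 3*y*z - 4*exp(y) - 4*cos(y)) ≠ 0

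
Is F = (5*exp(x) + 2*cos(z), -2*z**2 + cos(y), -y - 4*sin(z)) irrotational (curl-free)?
No, ∇×F = (4*z - 1, -2*sin(z), 0)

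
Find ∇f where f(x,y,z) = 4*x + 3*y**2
(4, 6*y, 0)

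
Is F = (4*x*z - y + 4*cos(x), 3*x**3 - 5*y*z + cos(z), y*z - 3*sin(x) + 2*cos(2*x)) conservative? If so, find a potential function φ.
No, ∇×F = (5*y + z + sin(z), 4*x + 4*sin(2*x) + 3*cos(x), 9*x**2 + 1) ≠ 0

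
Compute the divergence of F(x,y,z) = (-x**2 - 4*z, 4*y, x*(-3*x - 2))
4 - 2*x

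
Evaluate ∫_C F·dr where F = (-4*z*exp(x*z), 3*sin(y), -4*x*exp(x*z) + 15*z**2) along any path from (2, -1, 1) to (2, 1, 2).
-4*exp(4) + 4*exp(2) + 35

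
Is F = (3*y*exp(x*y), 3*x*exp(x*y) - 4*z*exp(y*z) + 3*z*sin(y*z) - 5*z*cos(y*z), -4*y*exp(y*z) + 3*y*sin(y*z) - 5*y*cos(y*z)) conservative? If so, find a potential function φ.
Yes, F is conservative. φ = 3*exp(x*y) - 4*exp(y*z) - 5*sin(y*z) - 3*cos(y*z)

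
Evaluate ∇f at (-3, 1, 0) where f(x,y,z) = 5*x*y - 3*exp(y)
(5, -15 - 3*E, 0)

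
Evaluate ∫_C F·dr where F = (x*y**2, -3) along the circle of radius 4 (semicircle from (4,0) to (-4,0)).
0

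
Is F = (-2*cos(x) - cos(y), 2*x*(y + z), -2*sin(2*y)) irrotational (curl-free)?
No, ∇×F = (-2*x - 4*cos(2*y), 0, 2*y + 2*z - sin(y))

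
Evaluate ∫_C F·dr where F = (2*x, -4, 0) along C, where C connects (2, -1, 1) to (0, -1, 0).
-4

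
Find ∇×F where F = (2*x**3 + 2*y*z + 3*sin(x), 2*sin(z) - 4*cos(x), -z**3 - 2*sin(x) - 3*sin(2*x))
(-2*cos(z), 2*y + 2*cos(x) + 6*cos(2*x), -2*z + 4*sin(x))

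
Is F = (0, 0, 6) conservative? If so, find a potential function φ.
Yes, F is conservative. φ = 6*z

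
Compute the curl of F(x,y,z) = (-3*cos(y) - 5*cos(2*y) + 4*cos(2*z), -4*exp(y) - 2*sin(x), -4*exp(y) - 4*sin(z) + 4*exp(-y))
(-8*cosh(y), -8*sin(2*z), -3*sin(y) - 10*sin(2*y) - 2*cos(x))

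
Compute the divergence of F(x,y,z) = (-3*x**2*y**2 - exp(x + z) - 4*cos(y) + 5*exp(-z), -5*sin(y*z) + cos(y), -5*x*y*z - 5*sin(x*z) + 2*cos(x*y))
-6*x*y**2 - 5*x*y - 5*x*cos(x*z) - 5*z*cos(y*z) - exp(x + z) - sin(y)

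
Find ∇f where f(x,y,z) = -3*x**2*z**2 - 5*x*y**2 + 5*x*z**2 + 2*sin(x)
(-6*x*z**2 - 5*y**2 + 5*z**2 + 2*cos(x), -10*x*y, 2*x*z*(5 - 3*x))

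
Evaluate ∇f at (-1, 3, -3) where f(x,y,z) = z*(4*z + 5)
(0, 0, -19)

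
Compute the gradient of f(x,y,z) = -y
(0, -1, 0)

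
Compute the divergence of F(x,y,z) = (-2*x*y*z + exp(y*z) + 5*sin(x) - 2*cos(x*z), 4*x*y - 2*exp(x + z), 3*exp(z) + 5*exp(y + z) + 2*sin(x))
4*x - 2*y*z + 2*z*sin(x*z) + 3*exp(z) + 5*exp(y + z) + 5*cos(x)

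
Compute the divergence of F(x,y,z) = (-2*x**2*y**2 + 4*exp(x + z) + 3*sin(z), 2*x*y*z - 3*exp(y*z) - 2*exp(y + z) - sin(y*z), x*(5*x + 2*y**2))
-4*x*y**2 + 2*x*z - 3*z*exp(y*z) - z*cos(y*z) + 4*exp(x + z) - 2*exp(y + z)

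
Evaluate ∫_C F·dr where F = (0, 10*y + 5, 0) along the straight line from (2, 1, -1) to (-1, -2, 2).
0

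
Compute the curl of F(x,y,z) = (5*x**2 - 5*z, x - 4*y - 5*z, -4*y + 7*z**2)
(1, -5, 1)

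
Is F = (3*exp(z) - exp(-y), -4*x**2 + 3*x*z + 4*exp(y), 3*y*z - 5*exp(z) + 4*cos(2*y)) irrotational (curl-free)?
No, ∇×F = (-3*x + 3*z - 8*sin(2*y), 3*exp(z), -8*x + 3*z - exp(-y))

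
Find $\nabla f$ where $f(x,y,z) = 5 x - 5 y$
(5, -5, 0)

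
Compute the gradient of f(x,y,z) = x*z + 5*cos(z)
(z, 0, x - 5*sin(z))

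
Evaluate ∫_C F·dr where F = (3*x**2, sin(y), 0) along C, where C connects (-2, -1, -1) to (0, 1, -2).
8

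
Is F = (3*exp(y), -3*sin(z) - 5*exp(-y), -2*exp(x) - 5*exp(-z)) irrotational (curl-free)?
No, ∇×F = (3*cos(z), 2*exp(x), -3*exp(y))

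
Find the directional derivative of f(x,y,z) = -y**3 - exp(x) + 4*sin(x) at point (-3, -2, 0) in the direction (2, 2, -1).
-8 + 8*cos(3)/3 - 2*exp(-3)/3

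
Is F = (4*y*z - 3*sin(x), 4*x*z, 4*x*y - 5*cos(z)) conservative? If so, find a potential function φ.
Yes, F is conservative. φ = 4*x*y*z - 5*sin(z) + 3*cos(x)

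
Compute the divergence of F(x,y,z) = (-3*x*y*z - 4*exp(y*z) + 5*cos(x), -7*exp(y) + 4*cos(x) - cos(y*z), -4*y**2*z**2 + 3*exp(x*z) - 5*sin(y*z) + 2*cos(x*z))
3*x*exp(x*z) - 2*x*sin(x*z) - 8*y**2*z - 3*y*z - 5*y*cos(y*z) + z*sin(y*z) - 7*exp(y) - 5*sin(x)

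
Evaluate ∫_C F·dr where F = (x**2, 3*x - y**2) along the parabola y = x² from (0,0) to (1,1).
2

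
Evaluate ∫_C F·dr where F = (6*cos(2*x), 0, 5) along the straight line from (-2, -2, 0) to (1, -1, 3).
3*sin(4) + 3*sin(2) + 15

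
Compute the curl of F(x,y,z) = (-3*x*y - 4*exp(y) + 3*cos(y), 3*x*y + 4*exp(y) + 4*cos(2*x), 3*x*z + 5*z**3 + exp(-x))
(0, -3*z + exp(-x), 3*x + 3*y + 4*exp(y) - 8*sin(2*x) + 3*sin(y))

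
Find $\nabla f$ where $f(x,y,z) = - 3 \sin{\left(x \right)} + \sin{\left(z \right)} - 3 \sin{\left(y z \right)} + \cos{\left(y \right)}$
(-3*cos(x), -3*z*cos(y*z) - sin(y), -3*y*cos(y*z) + cos(z))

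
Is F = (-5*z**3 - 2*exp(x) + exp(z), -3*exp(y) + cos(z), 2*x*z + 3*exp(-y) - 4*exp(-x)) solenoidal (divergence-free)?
No, ∇·F = 2*x - 2*exp(x) - 3*exp(y)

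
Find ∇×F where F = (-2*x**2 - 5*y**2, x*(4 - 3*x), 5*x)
(0, -5, -6*x + 10*y + 4)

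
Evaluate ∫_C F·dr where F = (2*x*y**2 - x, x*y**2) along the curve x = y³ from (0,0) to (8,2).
512/3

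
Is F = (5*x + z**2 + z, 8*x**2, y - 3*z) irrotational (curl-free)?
No, ∇×F = (1, 2*z + 1, 16*x)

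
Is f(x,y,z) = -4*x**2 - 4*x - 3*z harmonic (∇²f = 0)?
No, ∇²f = -8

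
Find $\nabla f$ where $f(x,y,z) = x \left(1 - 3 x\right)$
(1 - 6*x, 0, 0)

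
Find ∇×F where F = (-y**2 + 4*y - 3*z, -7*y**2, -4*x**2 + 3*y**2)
(6*y, 8*x - 3, 2*y - 4)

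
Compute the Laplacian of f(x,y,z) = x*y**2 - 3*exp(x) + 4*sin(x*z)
-4*x**2*sin(x*z) + 2*x - 4*z**2*sin(x*z) - 3*exp(x)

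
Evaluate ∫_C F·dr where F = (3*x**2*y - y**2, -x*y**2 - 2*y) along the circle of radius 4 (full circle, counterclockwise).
-256*pi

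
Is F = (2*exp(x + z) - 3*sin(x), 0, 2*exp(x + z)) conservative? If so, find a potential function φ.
Yes, F is conservative. φ = 2*exp(x + z) + 3*cos(x)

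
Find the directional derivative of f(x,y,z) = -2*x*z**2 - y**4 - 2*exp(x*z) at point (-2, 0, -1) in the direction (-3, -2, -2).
2*sqrt(17)*(11 - 7*exp(2))/17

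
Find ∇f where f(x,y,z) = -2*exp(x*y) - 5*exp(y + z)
(-2*y*exp(x*y), -2*x*exp(x*y) - 5*exp(y + z), -5*exp(y + z))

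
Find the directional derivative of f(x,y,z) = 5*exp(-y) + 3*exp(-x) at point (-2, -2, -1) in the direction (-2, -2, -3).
16*sqrt(17)*exp(2)/17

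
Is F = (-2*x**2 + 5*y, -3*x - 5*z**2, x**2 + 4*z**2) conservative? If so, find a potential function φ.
No, ∇×F = (10*z, -2*x, -8) ≠ 0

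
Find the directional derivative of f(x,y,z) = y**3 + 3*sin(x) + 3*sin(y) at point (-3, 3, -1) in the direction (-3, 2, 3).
3*sqrt(22)*(18 - cos(3))/22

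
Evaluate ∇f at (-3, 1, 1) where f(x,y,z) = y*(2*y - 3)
(0, 1, 0)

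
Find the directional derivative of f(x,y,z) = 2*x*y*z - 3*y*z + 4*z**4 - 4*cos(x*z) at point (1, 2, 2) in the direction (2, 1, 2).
8*sin(2) + 266/3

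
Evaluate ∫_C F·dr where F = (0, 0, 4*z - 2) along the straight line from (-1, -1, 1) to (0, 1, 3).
12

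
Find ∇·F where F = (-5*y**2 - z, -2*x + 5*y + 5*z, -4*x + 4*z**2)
8*z + 5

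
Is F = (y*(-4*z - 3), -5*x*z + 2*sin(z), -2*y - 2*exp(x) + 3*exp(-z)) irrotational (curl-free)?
No, ∇×F = (5*x - 2*cos(z) - 2, -4*y + 2*exp(x), 3 - z)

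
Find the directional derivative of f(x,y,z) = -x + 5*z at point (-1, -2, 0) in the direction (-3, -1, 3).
18*sqrt(19)/19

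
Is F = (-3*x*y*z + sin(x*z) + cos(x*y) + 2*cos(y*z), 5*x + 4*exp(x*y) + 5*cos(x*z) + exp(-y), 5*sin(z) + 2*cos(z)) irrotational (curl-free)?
No, ∇×F = (5*x*sin(x*z), -3*x*y + x*cos(x*z) - 2*y*sin(y*z), 3*x*z + x*sin(x*y) + 4*y*exp(x*y) - 5*z*sin(x*z) + 2*z*sin(y*z) + 5)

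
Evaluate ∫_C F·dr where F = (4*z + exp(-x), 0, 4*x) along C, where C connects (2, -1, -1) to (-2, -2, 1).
-2*sinh(2)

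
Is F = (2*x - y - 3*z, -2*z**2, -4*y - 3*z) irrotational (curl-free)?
No, ∇×F = (4*z - 4, -3, 1)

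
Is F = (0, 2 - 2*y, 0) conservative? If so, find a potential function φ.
Yes, F is conservative. φ = y*(2 - y)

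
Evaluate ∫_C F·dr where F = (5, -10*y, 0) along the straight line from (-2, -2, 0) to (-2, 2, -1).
0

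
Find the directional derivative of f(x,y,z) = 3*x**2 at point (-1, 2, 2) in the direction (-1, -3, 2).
3*sqrt(14)/7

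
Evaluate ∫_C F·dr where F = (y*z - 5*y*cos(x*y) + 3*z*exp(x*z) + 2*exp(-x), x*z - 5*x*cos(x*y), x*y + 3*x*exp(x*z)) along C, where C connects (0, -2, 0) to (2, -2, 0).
5*sin(4) - 2*exp(-2) + 2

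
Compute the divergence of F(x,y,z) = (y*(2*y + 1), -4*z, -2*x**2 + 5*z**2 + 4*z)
10*z + 4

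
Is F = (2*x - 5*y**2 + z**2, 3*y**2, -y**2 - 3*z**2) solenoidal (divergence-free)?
No, ∇·F = 6*y - 6*z + 2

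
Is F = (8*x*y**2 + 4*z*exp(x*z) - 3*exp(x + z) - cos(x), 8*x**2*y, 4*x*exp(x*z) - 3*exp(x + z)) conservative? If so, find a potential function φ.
Yes, F is conservative. φ = 4*x**2*y**2 + 4*exp(x*z) - 3*exp(x + z) - sin(x)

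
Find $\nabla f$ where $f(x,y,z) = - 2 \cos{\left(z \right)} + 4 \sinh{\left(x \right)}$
(4*cosh(x), 0, 2*sin(z))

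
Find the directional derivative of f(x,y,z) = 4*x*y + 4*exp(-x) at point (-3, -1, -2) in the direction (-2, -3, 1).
2*sqrt(14)*(11 + 2*exp(3))/7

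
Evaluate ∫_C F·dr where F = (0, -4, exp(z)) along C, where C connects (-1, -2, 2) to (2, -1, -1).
-exp(2) - 4 + exp(-1)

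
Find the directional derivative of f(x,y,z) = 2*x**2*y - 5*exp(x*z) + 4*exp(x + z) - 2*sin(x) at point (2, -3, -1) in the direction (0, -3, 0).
-8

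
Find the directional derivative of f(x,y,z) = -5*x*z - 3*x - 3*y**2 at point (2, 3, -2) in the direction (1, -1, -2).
15*sqrt(6)/2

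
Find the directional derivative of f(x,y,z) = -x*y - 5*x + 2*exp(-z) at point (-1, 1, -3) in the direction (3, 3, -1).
sqrt(19)*(-15 + 2*exp(3))/19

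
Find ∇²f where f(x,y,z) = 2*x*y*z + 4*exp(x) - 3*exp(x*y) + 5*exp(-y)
-3*x**2*exp(x*y) - 3*y**2*exp(x*y) + 4*exp(x) + 5*exp(-y)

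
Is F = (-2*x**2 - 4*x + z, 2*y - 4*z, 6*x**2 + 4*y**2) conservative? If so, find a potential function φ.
No, ∇×F = (8*y + 4, 1 - 12*x, 0) ≠ 0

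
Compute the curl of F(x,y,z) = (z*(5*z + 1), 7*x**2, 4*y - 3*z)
(4, 10*z + 1, 14*x)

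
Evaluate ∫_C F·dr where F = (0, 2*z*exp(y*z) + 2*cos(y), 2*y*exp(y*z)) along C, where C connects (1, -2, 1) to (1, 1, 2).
2*(-1 + (sin(1) + sin(2) + exp(2))*exp(2))*exp(-2)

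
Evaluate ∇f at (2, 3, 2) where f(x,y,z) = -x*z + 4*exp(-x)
(-2 - 4*exp(-2), 0, -2)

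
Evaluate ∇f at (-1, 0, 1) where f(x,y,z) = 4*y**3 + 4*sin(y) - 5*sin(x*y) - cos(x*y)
(0, 9, 0)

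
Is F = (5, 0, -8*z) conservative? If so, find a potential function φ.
Yes, F is conservative. φ = 5*x - 4*z**2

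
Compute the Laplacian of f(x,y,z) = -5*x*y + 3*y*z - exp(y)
-exp(y)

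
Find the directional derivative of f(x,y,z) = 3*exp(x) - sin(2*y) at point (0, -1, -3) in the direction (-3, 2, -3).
-sqrt(22)*(4*cos(2) + 9)/22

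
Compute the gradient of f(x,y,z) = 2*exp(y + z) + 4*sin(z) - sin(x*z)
(-z*cos(x*z), 2*exp(y + z), -x*cos(x*z) + 2*exp(y + z) + 4*cos(z))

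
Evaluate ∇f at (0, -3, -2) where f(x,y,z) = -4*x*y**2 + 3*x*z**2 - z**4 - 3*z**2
(-24, 0, 44)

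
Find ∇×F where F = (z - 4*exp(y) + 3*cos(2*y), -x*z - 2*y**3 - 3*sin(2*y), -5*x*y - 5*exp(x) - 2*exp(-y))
(-4*x + 2*exp(-y), 5*y + 5*exp(x) + 1, -z + 4*exp(y) + 6*sin(2*y))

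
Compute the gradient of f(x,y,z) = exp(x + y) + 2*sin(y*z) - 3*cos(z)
(exp(x + y), 2*z*cos(y*z) + exp(x + y), 2*y*cos(y*z) + 3*sin(z))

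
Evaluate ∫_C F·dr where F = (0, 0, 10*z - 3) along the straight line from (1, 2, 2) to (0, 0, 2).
0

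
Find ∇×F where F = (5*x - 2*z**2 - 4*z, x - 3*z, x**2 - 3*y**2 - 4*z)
(3 - 6*y, -2*x - 4*z - 4, 1)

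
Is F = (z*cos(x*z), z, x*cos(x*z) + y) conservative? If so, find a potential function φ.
Yes, F is conservative. φ = y*z + sin(x*z)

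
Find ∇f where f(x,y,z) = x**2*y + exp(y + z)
(2*x*y, x**2 + exp(y + z), exp(y + z))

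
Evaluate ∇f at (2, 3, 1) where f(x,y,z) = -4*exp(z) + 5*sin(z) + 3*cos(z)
(0, 0, -4*E - 3*sin(1) + 5*cos(1))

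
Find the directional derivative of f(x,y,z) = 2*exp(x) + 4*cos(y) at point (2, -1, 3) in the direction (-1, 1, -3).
2*sqrt(11)*(-exp(2) + 2*sin(1))/11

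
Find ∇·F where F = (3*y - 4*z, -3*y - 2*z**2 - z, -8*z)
-11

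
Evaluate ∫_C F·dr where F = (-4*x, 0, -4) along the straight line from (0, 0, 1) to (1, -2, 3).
-10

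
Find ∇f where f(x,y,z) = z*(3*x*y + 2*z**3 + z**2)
(3*y*z, 3*x*z, 3*x*y + 8*z**3 + 3*z**2)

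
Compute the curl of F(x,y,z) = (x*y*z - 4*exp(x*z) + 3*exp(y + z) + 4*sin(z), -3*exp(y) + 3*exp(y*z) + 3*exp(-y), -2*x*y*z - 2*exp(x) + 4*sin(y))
(-2*x*z - 3*y*exp(y*z) + 4*cos(y), x*y - 4*x*exp(x*z) + 2*y*z + 2*exp(x) + 3*exp(y + z) + 4*cos(z), -x*z - 3*exp(y + z))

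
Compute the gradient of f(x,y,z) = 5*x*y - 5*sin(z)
(5*y, 5*x, -5*cos(z))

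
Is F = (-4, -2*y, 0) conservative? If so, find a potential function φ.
Yes, F is conservative. φ = -4*x - y**2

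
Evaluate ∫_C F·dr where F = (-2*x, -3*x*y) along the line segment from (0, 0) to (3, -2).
-21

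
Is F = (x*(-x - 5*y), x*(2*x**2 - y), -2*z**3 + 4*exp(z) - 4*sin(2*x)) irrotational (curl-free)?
No, ∇×F = (0, 8*cos(2*x), 6*x**2 + 5*x - y)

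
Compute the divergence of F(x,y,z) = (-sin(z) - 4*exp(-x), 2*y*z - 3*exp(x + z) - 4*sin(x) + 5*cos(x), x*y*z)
x*y + 2*z + 4*exp(-x)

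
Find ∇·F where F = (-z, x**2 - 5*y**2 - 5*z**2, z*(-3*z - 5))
-10*y - 6*z - 5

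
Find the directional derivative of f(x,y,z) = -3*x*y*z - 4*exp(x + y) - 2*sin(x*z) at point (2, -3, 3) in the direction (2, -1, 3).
sqrt(14)*(-12*E*cos(6) - 2 + 63*E)*exp(-1)/7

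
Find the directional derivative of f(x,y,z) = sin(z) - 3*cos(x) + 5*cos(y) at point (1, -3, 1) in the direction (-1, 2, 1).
sqrt(6)*(-3*sin(1) + cos(1) + 10*sin(3))/6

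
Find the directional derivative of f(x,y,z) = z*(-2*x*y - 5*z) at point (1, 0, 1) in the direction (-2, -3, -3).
18*sqrt(22)/11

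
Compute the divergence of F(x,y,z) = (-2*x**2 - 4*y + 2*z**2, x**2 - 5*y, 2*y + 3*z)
-4*x - 2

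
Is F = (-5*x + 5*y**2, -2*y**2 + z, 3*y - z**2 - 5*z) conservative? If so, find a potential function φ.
No, ∇×F = (2, 0, -10*y) ≠ 0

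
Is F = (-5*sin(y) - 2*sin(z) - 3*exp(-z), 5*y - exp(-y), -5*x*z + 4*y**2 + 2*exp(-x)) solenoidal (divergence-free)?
No, ∇·F = -5*x + 5 + exp(-y)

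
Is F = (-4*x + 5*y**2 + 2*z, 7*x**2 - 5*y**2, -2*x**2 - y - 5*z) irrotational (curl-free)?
No, ∇×F = (-1, 4*x + 2, 14*x - 10*y)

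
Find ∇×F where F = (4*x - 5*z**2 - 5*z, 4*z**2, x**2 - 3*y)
(-8*z - 3, -2*x - 10*z - 5, 0)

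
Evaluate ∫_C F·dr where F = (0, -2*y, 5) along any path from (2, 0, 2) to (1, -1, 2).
-1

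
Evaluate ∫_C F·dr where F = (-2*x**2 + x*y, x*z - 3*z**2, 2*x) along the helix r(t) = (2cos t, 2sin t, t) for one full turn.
4*pi*(-6 + pi)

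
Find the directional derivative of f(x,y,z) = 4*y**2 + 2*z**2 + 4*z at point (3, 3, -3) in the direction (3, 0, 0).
0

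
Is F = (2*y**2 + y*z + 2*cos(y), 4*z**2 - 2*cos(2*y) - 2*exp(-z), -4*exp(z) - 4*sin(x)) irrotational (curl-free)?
No, ∇×F = (-8*z - 2*exp(-z), y + 4*cos(x), -4*y - z + 2*sin(y))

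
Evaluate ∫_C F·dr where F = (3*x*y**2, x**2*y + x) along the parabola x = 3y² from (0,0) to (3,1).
23/2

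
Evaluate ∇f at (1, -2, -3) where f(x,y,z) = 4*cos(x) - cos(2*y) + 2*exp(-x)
(-4*sin(1) - 2*exp(-1), -2*sin(4), 0)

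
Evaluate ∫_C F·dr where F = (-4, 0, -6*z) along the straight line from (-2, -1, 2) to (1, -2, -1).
-3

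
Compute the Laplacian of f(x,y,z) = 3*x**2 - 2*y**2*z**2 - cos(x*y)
x**2*cos(x*y) + y**2*cos(x*y) - 4*y**2 - 4*z**2 + 6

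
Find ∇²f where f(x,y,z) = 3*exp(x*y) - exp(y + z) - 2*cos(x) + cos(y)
3*x**2*exp(x*y) + 3*y**2*exp(x*y) - 2*exp(y + z) + 2*cos(x) - cos(y)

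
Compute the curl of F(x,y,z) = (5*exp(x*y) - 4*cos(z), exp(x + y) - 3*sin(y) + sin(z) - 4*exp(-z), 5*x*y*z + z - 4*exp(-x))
(5*x*z - cos(z) - 4*exp(-z), -5*y*z + 4*sin(z) - 4*exp(-x), -5*x*exp(x*y) + exp(x + y))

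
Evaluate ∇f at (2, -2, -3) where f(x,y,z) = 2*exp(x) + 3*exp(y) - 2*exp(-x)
(4*cosh(2), 3*exp(-2), 0)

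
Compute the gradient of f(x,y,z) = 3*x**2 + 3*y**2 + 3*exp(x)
(6*x + 3*exp(x), 6*y, 0)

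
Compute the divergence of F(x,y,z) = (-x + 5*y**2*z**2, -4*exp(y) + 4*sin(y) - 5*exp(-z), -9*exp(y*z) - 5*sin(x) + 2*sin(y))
-9*y*exp(y*z) - 4*exp(y) + 4*cos(y) - 1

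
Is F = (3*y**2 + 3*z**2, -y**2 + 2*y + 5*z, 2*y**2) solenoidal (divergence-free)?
No, ∇·F = 2 - 2*y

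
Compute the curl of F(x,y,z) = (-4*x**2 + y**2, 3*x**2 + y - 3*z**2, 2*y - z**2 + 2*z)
(6*z + 2, 0, 6*x - 2*y)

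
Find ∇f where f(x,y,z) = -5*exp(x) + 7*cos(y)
(-5*exp(x), -7*sin(y), 0)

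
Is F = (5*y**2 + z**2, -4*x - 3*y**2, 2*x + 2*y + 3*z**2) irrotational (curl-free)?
No, ∇×F = (2, 2*z - 2, -10*y - 4)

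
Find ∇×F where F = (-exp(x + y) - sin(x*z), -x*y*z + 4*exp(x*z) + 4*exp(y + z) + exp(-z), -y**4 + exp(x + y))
(((x*y - 4*x*exp(x*z) - 4*y**3 + exp(x + y) - 4*exp(y + z))*exp(z) + 1)*exp(-z), -x*cos(x*z) - exp(x + y), -y*z + 4*z*exp(x*z) + exp(x + y))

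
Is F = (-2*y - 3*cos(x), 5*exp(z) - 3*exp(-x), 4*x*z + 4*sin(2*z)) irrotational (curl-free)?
No, ∇×F = (-5*exp(z), -4*z, 2 + 3*exp(-x))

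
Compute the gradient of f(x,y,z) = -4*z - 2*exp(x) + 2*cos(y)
(-2*exp(x), -2*sin(y), -4)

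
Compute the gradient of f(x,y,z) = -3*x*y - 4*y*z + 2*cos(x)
(-3*y - 2*sin(x), -3*x - 4*z, -4*y)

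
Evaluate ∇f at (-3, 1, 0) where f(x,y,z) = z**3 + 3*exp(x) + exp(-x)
((3 - exp(6))*exp(-3), 0, 0)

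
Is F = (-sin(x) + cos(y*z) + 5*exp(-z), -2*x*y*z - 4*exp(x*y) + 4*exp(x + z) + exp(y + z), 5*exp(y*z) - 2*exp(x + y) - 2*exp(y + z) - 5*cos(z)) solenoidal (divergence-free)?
No, ∇·F = -2*x*z - 4*x*exp(x*y) + 5*y*exp(y*z) - exp(y + z) + 5*sin(z) - cos(x)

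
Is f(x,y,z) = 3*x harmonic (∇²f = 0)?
Yes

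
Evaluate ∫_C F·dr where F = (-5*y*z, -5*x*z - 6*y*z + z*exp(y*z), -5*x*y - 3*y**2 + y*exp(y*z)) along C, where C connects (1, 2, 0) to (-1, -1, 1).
-9 + exp(-1)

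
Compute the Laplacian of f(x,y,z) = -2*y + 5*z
0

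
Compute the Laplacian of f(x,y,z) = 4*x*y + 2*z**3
12*z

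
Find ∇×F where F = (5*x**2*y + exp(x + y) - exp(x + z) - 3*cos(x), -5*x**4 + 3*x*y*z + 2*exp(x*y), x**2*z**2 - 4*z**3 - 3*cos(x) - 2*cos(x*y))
(x*(-3*y + 2*sin(x*y)), -2*x*z**2 - 2*y*sin(x*y) - exp(x + z) - 3*sin(x), -20*x**3 - 5*x**2 + 3*y*z + 2*y*exp(x*y) - exp(x + y))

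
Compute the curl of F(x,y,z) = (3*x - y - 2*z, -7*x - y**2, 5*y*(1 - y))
(5 - 10*y, -2, -6)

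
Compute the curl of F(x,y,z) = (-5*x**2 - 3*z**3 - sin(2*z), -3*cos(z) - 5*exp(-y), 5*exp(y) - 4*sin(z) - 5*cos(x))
(5*exp(y) - 3*sin(z), -9*z**2 - 5*sin(x) - 2*cos(2*z), 0)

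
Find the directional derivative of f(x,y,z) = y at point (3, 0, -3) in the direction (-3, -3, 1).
-3*sqrt(19)/19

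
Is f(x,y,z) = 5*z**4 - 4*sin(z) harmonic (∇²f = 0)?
No, ∇²f = 60*z**2 + 4*sin(z)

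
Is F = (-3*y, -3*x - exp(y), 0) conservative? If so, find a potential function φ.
Yes, F is conservative. φ = -3*x*y - exp(y)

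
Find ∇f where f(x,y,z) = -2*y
(0, -2, 0)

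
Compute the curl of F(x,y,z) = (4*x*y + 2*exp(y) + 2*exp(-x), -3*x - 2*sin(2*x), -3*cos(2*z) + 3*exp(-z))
(0, 0, -4*x - 2*exp(y) + 8*sin(x)**2 - 7)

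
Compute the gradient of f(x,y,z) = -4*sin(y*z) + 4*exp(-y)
(0, -4*z*cos(y*z) - 4*exp(-y), -4*y*cos(y*z))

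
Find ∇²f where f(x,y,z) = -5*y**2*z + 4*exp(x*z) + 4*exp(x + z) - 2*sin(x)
4*x**2*exp(x*z) + 4*z**2*exp(x*z) - 10*z + 8*exp(x + z) + 2*sin(x)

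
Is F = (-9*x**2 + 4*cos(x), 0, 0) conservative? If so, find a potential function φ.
Yes, F is conservative. φ = -3*x**3 + 4*sin(x)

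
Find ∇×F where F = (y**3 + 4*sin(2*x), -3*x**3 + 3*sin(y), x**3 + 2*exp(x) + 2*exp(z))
(0, -3*x**2 - 2*exp(x), -9*x**2 - 3*y**2)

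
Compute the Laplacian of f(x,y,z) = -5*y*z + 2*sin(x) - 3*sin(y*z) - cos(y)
3*y**2*sin(y*z) + 3*z**2*sin(y*z) - 2*sin(x) + cos(y)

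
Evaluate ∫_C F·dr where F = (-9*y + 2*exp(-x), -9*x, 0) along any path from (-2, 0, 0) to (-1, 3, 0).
-2*E + 2*exp(2) + 27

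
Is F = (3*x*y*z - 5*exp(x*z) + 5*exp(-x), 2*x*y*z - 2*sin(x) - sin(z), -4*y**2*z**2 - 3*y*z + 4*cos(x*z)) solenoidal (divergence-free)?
No, ∇·F = 2*x*z - 4*x*sin(x*z) - 8*y**2*z + 3*y*z - 3*y - 5*z*exp(x*z) - 5*exp(-x)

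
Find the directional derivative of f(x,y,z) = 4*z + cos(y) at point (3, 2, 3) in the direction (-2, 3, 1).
sqrt(14)*(4 - 3*sin(2))/14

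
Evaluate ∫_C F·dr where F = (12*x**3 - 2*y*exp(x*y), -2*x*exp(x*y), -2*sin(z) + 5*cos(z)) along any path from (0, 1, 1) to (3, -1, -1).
-10*sin(1) - 2*exp(-3) + 245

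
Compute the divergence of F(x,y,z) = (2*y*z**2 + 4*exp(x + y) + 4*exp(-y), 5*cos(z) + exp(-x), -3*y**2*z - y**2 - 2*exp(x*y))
-3*y**2 + 4*exp(x + y)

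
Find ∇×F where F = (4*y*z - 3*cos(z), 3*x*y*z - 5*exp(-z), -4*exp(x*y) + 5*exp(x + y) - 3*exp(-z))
(-3*x*y - 4*x*exp(x*y) + 5*exp(x + y) - 5*exp(-z), 4*y*exp(x*y) + 4*y - 5*exp(x + y) + 3*sin(z), z*(3*y - 4))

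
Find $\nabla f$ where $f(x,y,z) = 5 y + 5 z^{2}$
(0, 5, 10*z)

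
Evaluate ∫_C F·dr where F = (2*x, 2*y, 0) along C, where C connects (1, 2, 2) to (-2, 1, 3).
0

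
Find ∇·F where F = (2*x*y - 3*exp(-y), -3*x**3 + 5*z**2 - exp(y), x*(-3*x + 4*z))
4*x + 2*y - exp(y)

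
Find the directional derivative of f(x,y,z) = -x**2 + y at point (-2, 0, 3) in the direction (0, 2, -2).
sqrt(2)/2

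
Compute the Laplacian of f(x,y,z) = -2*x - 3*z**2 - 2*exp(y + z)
-4*exp(y + z) - 6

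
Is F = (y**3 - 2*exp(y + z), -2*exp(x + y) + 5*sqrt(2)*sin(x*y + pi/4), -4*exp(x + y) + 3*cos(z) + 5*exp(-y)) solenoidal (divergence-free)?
No, ∇·F = 5*sqrt(2)*x*cos(x*y + pi/4) - 2*exp(x + y) - 3*sin(z)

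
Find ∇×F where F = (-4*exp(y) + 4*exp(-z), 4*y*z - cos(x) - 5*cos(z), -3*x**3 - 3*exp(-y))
(-4*y - 5*sin(z) + 3*exp(-y), 9*x**2 - 4*exp(-z), 4*exp(y) + sin(x))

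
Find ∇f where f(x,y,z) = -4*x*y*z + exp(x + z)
(-4*y*z + exp(x + z), -4*x*z, -4*x*y + exp(x + z))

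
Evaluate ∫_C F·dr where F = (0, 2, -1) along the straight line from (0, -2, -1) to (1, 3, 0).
9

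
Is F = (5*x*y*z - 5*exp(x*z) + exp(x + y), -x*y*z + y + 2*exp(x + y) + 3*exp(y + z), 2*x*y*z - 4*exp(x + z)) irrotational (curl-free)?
No, ∇×F = (x*y + 2*x*z - 3*exp(y + z), 5*x*y - 5*x*exp(x*z) - 2*y*z + 4*exp(x + z), -5*x*z - y*z + exp(x + y))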